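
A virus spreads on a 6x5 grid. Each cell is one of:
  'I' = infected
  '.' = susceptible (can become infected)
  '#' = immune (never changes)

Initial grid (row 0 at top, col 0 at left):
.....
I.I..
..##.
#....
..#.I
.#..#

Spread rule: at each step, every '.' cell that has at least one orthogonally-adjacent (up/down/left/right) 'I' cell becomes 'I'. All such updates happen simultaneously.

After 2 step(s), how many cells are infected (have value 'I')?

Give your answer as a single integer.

Step 0 (initial): 3 infected
Step 1: +7 new -> 10 infected
Step 2: +7 new -> 17 infected

Answer: 17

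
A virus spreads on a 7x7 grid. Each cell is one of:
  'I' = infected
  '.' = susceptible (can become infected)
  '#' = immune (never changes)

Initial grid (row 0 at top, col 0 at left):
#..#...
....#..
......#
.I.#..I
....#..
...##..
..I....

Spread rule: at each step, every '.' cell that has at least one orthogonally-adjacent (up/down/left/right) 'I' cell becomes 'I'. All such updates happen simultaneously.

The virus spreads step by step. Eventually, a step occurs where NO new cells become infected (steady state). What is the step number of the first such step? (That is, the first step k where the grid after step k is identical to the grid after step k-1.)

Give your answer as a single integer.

Step 0 (initial): 3 infected
Step 1: +9 new -> 12 infected
Step 2: +12 new -> 24 infected
Step 3: +11 new -> 35 infected
Step 4: +4 new -> 39 infected
Step 5: +2 new -> 41 infected
Step 6: +0 new -> 41 infected

Answer: 6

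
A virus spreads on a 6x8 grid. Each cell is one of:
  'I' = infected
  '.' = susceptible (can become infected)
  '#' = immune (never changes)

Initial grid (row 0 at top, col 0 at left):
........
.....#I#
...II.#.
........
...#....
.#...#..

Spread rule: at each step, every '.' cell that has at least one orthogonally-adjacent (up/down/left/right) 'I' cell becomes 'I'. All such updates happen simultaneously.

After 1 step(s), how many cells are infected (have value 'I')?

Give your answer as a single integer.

Step 0 (initial): 3 infected
Step 1: +7 new -> 10 infected

Answer: 10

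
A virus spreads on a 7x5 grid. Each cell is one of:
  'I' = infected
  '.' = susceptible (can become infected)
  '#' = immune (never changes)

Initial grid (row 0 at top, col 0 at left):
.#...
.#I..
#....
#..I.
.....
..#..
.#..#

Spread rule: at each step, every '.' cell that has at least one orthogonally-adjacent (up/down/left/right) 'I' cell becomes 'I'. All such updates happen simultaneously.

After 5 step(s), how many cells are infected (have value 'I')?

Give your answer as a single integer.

Answer: 25

Derivation:
Step 0 (initial): 2 infected
Step 1: +7 new -> 9 infected
Step 2: +8 new -> 17 infected
Step 3: +4 new -> 21 infected
Step 4: +3 new -> 24 infected
Step 5: +1 new -> 25 infected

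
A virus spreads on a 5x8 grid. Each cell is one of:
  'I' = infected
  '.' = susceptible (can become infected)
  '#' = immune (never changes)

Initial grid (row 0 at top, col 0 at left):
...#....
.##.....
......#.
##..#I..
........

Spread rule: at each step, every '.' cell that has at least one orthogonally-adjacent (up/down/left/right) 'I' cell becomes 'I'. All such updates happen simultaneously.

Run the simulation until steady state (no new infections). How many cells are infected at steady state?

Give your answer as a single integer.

Answer: 33

Derivation:
Step 0 (initial): 1 infected
Step 1: +3 new -> 4 infected
Step 2: +5 new -> 9 infected
Step 3: +7 new -> 16 infected
Step 4: +7 new -> 23 infected
Step 5: +4 new -> 27 infected
Step 6: +2 new -> 29 infected
Step 7: +1 new -> 30 infected
Step 8: +1 new -> 31 infected
Step 9: +1 new -> 32 infected
Step 10: +1 new -> 33 infected
Step 11: +0 new -> 33 infected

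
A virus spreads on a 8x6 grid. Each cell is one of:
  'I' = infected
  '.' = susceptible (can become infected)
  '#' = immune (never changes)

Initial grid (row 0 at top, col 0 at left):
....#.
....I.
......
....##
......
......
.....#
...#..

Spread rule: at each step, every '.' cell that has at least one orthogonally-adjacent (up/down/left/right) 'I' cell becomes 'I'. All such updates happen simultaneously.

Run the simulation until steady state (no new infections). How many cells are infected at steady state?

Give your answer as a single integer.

Answer: 43

Derivation:
Step 0 (initial): 1 infected
Step 1: +3 new -> 4 infected
Step 2: +5 new -> 9 infected
Step 3: +4 new -> 13 infected
Step 4: +5 new -> 18 infected
Step 5: +6 new -> 24 infected
Step 6: +6 new -> 30 infected
Step 7: +5 new -> 35 infected
Step 8: +4 new -> 39 infected
Step 9: +3 new -> 42 infected
Step 10: +1 new -> 43 infected
Step 11: +0 new -> 43 infected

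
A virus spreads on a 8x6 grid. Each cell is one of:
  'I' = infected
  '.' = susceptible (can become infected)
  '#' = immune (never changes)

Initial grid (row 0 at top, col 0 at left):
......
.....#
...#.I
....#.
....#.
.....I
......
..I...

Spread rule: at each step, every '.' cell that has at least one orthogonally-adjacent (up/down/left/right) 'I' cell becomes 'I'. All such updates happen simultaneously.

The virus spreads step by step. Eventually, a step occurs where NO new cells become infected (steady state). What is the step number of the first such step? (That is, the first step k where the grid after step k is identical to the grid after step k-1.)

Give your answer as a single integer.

Answer: 8

Derivation:
Step 0 (initial): 3 infected
Step 1: +8 new -> 11 infected
Step 2: +9 new -> 20 infected
Step 3: +6 new -> 26 infected
Step 4: +7 new -> 33 infected
Step 5: +5 new -> 38 infected
Step 6: +4 new -> 42 infected
Step 7: +2 new -> 44 infected
Step 8: +0 new -> 44 infected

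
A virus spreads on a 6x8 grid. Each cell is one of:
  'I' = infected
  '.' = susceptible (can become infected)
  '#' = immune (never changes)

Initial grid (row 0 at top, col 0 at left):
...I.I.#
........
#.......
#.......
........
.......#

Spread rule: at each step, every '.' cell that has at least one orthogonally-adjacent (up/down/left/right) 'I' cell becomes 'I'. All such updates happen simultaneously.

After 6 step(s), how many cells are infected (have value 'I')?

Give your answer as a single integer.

Step 0 (initial): 2 infected
Step 1: +5 new -> 7 infected
Step 2: +6 new -> 13 infected
Step 3: +8 new -> 21 infected
Step 4: +8 new -> 29 infected
Step 5: +7 new -> 36 infected
Step 6: +5 new -> 41 infected

Answer: 41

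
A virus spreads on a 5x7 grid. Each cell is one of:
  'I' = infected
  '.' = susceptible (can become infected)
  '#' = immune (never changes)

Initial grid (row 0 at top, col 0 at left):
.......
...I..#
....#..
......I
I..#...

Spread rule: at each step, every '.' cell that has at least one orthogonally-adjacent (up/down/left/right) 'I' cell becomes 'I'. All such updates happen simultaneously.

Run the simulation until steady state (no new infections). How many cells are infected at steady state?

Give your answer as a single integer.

Answer: 32

Derivation:
Step 0 (initial): 3 infected
Step 1: +9 new -> 12 infected
Step 2: +12 new -> 24 infected
Step 3: +6 new -> 30 infected
Step 4: +2 new -> 32 infected
Step 5: +0 new -> 32 infected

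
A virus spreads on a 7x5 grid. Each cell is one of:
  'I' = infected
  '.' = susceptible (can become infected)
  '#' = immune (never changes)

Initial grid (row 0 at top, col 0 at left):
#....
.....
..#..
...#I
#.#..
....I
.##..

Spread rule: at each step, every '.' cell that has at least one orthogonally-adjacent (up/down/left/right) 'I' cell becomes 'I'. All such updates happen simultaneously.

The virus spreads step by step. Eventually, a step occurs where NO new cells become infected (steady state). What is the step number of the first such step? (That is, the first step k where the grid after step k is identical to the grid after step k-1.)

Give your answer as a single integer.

Answer: 8

Derivation:
Step 0 (initial): 2 infected
Step 1: +4 new -> 6 infected
Step 2: +5 new -> 11 infected
Step 3: +3 new -> 14 infected
Step 4: +4 new -> 18 infected
Step 5: +4 new -> 22 infected
Step 6: +5 new -> 27 infected
Step 7: +1 new -> 28 infected
Step 8: +0 new -> 28 infected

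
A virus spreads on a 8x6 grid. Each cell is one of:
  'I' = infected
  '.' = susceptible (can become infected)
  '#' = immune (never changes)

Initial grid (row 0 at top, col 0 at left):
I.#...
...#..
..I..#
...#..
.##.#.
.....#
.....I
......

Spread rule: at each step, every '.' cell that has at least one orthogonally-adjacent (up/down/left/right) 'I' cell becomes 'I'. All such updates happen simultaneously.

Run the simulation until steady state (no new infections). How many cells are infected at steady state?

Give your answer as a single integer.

Answer: 40

Derivation:
Step 0 (initial): 3 infected
Step 1: +8 new -> 11 infected
Step 2: +7 new -> 18 infected
Step 3: +6 new -> 24 infected
Step 4: +8 new -> 32 infected
Step 5: +7 new -> 39 infected
Step 6: +1 new -> 40 infected
Step 7: +0 new -> 40 infected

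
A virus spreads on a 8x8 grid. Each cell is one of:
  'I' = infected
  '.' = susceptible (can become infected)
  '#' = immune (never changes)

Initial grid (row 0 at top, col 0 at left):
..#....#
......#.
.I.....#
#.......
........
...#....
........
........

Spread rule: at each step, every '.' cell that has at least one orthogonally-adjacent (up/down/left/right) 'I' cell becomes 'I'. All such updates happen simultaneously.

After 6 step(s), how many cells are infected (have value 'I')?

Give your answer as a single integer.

Answer: 41

Derivation:
Step 0 (initial): 1 infected
Step 1: +4 new -> 5 infected
Step 2: +6 new -> 11 infected
Step 3: +7 new -> 18 infected
Step 4: +8 new -> 26 infected
Step 5: +8 new -> 34 infected
Step 6: +7 new -> 41 infected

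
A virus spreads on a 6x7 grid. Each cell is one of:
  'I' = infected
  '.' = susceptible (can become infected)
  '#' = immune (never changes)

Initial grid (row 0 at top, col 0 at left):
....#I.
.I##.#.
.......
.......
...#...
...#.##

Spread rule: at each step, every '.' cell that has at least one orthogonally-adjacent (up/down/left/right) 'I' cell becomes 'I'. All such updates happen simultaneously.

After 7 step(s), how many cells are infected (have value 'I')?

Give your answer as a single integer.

Step 0 (initial): 2 infected
Step 1: +4 new -> 6 infected
Step 2: +6 new -> 12 infected
Step 3: +6 new -> 18 infected
Step 4: +7 new -> 25 infected
Step 5: +6 new -> 31 infected
Step 6: +2 new -> 33 infected
Step 7: +1 new -> 34 infected

Answer: 34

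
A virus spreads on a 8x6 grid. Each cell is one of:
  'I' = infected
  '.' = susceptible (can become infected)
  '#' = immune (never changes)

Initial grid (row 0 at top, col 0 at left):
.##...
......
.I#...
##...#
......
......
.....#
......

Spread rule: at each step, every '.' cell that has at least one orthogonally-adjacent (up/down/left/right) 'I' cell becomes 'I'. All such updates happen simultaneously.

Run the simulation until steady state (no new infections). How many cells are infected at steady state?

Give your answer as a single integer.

Answer: 41

Derivation:
Step 0 (initial): 1 infected
Step 1: +2 new -> 3 infected
Step 2: +2 new -> 5 infected
Step 3: +2 new -> 7 infected
Step 4: +3 new -> 10 infected
Step 5: +4 new -> 14 infected
Step 6: +5 new -> 19 infected
Step 7: +3 new -> 22 infected
Step 8: +5 new -> 27 infected
Step 9: +6 new -> 33 infected
Step 10: +4 new -> 37 infected
Step 11: +3 new -> 40 infected
Step 12: +1 new -> 41 infected
Step 13: +0 new -> 41 infected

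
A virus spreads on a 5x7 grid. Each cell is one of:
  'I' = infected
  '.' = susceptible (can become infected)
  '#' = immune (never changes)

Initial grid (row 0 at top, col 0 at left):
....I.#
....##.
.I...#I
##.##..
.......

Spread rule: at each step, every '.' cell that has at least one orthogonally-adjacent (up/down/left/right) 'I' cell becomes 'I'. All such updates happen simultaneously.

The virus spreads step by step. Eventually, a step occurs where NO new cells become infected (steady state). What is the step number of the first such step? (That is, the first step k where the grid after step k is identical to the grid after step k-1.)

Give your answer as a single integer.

Answer: 6

Derivation:
Step 0 (initial): 3 infected
Step 1: +7 new -> 10 infected
Step 2: +9 new -> 19 infected
Step 3: +4 new -> 23 infected
Step 4: +3 new -> 26 infected
Step 5: +1 new -> 27 infected
Step 6: +0 new -> 27 infected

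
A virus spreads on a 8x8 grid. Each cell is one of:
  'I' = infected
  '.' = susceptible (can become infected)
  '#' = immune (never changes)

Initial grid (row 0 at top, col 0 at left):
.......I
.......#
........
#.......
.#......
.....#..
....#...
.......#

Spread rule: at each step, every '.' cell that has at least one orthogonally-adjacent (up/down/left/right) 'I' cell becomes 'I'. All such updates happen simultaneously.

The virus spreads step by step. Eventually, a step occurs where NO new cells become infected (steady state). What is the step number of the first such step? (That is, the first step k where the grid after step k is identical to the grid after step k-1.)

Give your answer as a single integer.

Step 0 (initial): 1 infected
Step 1: +1 new -> 2 infected
Step 2: +2 new -> 4 infected
Step 3: +3 new -> 7 infected
Step 4: +5 new -> 12 infected
Step 5: +6 new -> 18 infected
Step 6: +7 new -> 25 infected
Step 7: +7 new -> 32 infected
Step 8: +8 new -> 40 infected
Step 9: +5 new -> 45 infected
Step 10: +3 new -> 48 infected
Step 11: +3 new -> 51 infected
Step 12: +3 new -> 54 infected
Step 13: +3 new -> 57 infected
Step 14: +1 new -> 58 infected
Step 15: +0 new -> 58 infected

Answer: 15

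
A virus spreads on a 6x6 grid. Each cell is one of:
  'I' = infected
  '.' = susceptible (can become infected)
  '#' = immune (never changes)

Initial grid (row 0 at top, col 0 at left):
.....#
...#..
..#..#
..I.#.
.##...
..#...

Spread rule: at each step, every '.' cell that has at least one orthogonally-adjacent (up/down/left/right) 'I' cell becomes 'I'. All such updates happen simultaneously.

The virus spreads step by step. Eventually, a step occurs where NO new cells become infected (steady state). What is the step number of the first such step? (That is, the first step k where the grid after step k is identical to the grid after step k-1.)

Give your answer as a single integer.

Step 0 (initial): 1 infected
Step 1: +2 new -> 3 infected
Step 2: +4 new -> 7 infected
Step 3: +6 new -> 13 infected
Step 4: +7 new -> 20 infected
Step 5: +7 new -> 27 infected
Step 6: +1 new -> 28 infected
Step 7: +0 new -> 28 infected

Answer: 7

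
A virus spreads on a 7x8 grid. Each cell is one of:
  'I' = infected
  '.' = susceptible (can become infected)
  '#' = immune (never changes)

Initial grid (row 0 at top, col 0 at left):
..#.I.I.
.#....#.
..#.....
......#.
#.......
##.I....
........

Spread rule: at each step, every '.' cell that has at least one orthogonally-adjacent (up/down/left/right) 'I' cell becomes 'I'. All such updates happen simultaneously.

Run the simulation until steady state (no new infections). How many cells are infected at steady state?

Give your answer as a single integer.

Answer: 48

Derivation:
Step 0 (initial): 3 infected
Step 1: +8 new -> 11 infected
Step 2: +10 new -> 21 infected
Step 3: +11 new -> 32 infected
Step 4: +8 new -> 40 infected
Step 5: +4 new -> 44 infected
Step 6: +1 new -> 45 infected
Step 7: +1 new -> 46 infected
Step 8: +1 new -> 47 infected
Step 9: +1 new -> 48 infected
Step 10: +0 new -> 48 infected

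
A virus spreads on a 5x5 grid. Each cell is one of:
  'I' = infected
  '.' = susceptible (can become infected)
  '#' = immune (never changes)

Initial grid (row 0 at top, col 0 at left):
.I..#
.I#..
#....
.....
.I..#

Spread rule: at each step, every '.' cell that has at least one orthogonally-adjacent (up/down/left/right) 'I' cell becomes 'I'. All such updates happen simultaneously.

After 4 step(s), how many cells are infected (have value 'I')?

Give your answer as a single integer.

Step 0 (initial): 3 infected
Step 1: +7 new -> 10 infected
Step 2: +5 new -> 15 infected
Step 3: +3 new -> 18 infected
Step 4: +3 new -> 21 infected

Answer: 21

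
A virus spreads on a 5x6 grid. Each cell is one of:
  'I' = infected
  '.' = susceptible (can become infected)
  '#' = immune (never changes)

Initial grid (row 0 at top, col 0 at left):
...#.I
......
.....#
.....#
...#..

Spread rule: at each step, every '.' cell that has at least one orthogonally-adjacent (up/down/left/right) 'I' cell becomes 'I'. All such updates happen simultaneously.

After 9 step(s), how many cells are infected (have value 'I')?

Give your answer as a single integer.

Step 0 (initial): 1 infected
Step 1: +2 new -> 3 infected
Step 2: +1 new -> 4 infected
Step 3: +2 new -> 6 infected
Step 4: +3 new -> 9 infected
Step 5: +5 new -> 14 infected
Step 6: +5 new -> 19 infected
Step 7: +4 new -> 23 infected
Step 8: +2 new -> 25 infected
Step 9: +1 new -> 26 infected

Answer: 26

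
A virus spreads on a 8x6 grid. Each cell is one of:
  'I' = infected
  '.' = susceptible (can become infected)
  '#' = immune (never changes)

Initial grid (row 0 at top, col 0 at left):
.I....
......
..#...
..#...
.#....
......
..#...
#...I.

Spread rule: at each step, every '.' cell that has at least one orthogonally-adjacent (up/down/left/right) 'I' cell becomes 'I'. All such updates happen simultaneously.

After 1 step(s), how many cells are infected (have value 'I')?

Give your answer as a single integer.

Answer: 8

Derivation:
Step 0 (initial): 2 infected
Step 1: +6 new -> 8 infected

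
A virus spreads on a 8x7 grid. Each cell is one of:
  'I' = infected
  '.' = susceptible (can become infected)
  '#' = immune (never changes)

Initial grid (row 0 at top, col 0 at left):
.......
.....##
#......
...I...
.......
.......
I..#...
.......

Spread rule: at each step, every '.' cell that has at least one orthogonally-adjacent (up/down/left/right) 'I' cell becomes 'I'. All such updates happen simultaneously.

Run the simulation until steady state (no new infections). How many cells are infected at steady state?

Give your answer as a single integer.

Step 0 (initial): 2 infected
Step 1: +7 new -> 9 infected
Step 2: +12 new -> 21 infected
Step 3: +12 new -> 33 infected
Step 4: +8 new -> 41 infected
Step 5: +6 new -> 47 infected
Step 6: +4 new -> 51 infected
Step 7: +1 new -> 52 infected
Step 8: +0 new -> 52 infected

Answer: 52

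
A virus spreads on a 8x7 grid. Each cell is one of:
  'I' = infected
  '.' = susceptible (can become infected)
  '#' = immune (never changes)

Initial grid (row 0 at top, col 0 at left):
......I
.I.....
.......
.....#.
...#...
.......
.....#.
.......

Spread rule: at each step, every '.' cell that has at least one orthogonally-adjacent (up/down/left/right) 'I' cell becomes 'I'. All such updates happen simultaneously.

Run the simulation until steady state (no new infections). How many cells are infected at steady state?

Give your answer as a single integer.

Answer: 53

Derivation:
Step 0 (initial): 2 infected
Step 1: +6 new -> 8 infected
Step 2: +9 new -> 17 infected
Step 3: +8 new -> 25 infected
Step 4: +6 new -> 31 infected
Step 5: +6 new -> 37 infected
Step 6: +7 new -> 44 infected
Step 7: +5 new -> 49 infected
Step 8: +3 new -> 52 infected
Step 9: +1 new -> 53 infected
Step 10: +0 new -> 53 infected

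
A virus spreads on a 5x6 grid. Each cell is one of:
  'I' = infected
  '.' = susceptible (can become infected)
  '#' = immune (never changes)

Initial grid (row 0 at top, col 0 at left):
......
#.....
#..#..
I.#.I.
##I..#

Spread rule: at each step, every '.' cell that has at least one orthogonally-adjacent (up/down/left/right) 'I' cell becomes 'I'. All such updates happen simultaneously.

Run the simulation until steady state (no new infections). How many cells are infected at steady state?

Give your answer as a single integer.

Step 0 (initial): 3 infected
Step 1: +6 new -> 9 infected
Step 2: +3 new -> 12 infected
Step 3: +5 new -> 17 infected
Step 4: +4 new -> 21 infected
Step 5: +2 new -> 23 infected
Step 6: +0 new -> 23 infected

Answer: 23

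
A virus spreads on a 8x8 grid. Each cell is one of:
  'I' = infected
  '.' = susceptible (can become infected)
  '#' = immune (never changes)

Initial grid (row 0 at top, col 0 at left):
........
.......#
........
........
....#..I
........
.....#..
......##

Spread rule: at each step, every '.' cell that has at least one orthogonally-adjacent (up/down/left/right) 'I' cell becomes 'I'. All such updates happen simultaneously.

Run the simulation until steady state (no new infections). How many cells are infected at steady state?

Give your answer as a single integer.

Step 0 (initial): 1 infected
Step 1: +3 new -> 4 infected
Step 2: +5 new -> 9 infected
Step 3: +4 new -> 13 infected
Step 4: +4 new -> 17 infected
Step 5: +6 new -> 23 infected
Step 6: +9 new -> 32 infected
Step 7: +9 new -> 41 infected
Step 8: +8 new -> 49 infected
Step 9: +6 new -> 55 infected
Step 10: +3 new -> 58 infected
Step 11: +1 new -> 59 infected
Step 12: +0 new -> 59 infected

Answer: 59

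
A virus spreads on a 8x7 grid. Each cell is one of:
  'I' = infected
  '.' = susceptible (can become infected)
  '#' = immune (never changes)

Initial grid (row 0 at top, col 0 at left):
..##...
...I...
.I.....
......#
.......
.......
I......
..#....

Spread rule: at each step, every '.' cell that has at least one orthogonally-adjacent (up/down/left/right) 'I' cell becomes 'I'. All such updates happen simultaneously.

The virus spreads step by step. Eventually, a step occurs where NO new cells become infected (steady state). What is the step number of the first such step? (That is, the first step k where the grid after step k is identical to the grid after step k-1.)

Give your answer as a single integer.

Step 0 (initial): 3 infected
Step 1: +10 new -> 13 infected
Step 2: +13 new -> 26 infected
Step 3: +9 new -> 35 infected
Step 4: +7 new -> 42 infected
Step 5: +4 new -> 46 infected
Step 6: +4 new -> 50 infected
Step 7: +2 new -> 52 infected
Step 8: +0 new -> 52 infected

Answer: 8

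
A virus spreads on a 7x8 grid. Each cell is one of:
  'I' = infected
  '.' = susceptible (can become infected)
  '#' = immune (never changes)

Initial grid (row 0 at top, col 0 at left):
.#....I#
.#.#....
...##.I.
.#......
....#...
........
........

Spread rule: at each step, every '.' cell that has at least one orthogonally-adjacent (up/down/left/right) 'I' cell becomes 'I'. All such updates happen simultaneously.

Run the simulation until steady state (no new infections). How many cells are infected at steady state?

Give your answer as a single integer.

Step 0 (initial): 2 infected
Step 1: +5 new -> 7 infected
Step 2: +6 new -> 13 infected
Step 3: +6 new -> 19 infected
Step 4: +5 new -> 24 infected
Step 5: +6 new -> 30 infected
Step 6: +4 new -> 34 infected
Step 7: +4 new -> 38 infected
Step 8: +4 new -> 42 infected
Step 9: +4 new -> 46 infected
Step 10: +2 new -> 48 infected
Step 11: +0 new -> 48 infected

Answer: 48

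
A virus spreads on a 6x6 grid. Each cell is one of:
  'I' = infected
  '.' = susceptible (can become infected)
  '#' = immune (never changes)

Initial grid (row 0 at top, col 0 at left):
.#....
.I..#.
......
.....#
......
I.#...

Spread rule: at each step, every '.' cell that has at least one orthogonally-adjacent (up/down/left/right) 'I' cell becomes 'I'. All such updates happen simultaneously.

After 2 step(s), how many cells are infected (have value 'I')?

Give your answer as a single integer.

Answer: 15

Derivation:
Step 0 (initial): 2 infected
Step 1: +5 new -> 7 infected
Step 2: +8 new -> 15 infected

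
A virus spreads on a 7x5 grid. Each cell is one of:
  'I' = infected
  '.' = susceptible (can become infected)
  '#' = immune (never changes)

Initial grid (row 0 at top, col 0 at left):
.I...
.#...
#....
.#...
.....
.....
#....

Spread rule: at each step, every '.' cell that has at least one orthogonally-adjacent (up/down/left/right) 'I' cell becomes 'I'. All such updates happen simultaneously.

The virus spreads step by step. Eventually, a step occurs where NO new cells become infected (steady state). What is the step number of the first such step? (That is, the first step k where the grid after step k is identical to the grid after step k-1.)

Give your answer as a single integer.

Step 0 (initial): 1 infected
Step 1: +2 new -> 3 infected
Step 2: +3 new -> 6 infected
Step 3: +3 new -> 9 infected
Step 4: +4 new -> 13 infected
Step 5: +3 new -> 16 infected
Step 6: +4 new -> 20 infected
Step 7: +5 new -> 25 infected
Step 8: +5 new -> 30 infected
Step 9: +1 new -> 31 infected
Step 10: +0 new -> 31 infected

Answer: 10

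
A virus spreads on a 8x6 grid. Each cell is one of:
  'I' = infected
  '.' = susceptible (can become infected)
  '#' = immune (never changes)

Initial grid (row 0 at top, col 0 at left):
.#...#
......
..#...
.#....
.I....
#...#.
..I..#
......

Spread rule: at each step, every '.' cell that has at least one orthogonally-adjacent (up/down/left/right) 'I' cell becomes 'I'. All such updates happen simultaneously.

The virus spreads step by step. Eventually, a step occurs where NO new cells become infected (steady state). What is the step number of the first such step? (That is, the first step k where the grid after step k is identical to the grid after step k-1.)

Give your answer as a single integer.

Step 0 (initial): 2 infected
Step 1: +7 new -> 9 infected
Step 2: +8 new -> 17 infected
Step 3: +5 new -> 22 infected
Step 4: +6 new -> 28 infected
Step 5: +6 new -> 34 infected
Step 6: +4 new -> 38 infected
Step 7: +3 new -> 41 infected
Step 8: +0 new -> 41 infected

Answer: 8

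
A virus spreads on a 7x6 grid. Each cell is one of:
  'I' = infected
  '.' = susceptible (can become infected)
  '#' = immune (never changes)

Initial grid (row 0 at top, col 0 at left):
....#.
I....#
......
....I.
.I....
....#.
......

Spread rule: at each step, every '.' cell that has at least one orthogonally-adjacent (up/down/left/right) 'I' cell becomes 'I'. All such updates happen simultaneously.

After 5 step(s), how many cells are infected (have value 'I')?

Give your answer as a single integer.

Answer: 38

Derivation:
Step 0 (initial): 3 infected
Step 1: +11 new -> 14 infected
Step 2: +13 new -> 27 infected
Step 3: +7 new -> 34 infected
Step 4: +3 new -> 37 infected
Step 5: +1 new -> 38 infected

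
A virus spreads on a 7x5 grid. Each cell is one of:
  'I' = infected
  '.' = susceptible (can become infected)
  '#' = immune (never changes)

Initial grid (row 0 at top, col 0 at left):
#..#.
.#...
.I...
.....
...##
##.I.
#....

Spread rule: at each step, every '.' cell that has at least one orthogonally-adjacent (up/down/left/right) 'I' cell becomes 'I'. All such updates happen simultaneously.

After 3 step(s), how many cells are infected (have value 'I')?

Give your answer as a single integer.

Step 0 (initial): 2 infected
Step 1: +6 new -> 8 infected
Step 2: +9 new -> 17 infected
Step 3: +6 new -> 23 infected

Answer: 23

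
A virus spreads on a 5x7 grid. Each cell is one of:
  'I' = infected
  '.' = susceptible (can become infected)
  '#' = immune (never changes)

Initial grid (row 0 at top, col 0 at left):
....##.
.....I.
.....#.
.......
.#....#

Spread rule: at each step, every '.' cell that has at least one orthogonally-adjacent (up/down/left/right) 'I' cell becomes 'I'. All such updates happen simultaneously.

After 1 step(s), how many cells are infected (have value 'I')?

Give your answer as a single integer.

Answer: 3

Derivation:
Step 0 (initial): 1 infected
Step 1: +2 new -> 3 infected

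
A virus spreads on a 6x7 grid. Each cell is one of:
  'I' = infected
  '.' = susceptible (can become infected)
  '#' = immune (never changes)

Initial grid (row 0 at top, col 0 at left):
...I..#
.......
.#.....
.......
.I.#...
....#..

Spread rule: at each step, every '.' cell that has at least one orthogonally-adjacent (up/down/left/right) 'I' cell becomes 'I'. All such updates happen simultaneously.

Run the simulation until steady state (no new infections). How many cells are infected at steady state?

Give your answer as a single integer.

Step 0 (initial): 2 infected
Step 1: +7 new -> 9 infected
Step 2: +9 new -> 18 infected
Step 3: +8 new -> 26 infected
Step 4: +4 new -> 30 infected
Step 5: +3 new -> 33 infected
Step 6: +2 new -> 35 infected
Step 7: +2 new -> 37 infected
Step 8: +1 new -> 38 infected
Step 9: +0 new -> 38 infected

Answer: 38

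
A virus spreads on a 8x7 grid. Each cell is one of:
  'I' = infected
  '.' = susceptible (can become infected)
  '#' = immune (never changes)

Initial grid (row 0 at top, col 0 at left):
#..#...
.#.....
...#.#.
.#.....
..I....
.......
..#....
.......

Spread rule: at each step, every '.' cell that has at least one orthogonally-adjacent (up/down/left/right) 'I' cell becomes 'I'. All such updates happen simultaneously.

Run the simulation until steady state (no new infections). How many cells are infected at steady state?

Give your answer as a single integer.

Answer: 49

Derivation:
Step 0 (initial): 1 infected
Step 1: +4 new -> 5 infected
Step 2: +6 new -> 11 infected
Step 3: +9 new -> 20 infected
Step 4: +11 new -> 31 infected
Step 5: +9 new -> 40 infected
Step 6: +5 new -> 45 infected
Step 7: +3 new -> 48 infected
Step 8: +1 new -> 49 infected
Step 9: +0 new -> 49 infected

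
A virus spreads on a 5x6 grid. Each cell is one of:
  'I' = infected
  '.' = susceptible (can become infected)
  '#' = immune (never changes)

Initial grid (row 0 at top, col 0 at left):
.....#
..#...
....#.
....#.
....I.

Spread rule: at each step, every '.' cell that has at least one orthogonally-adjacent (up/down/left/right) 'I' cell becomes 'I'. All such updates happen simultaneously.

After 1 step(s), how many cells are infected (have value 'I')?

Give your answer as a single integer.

Step 0 (initial): 1 infected
Step 1: +2 new -> 3 infected

Answer: 3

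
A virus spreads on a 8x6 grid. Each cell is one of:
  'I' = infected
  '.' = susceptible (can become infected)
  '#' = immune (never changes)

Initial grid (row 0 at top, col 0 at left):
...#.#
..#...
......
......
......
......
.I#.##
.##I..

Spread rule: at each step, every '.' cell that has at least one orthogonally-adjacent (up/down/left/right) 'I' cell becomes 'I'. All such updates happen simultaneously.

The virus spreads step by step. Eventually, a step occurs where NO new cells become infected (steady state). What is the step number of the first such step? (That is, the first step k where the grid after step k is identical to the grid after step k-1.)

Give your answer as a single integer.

Step 0 (initial): 2 infected
Step 1: +4 new -> 6 infected
Step 2: +6 new -> 12 infected
Step 3: +5 new -> 17 infected
Step 4: +6 new -> 23 infected
Step 5: +6 new -> 29 infected
Step 6: +5 new -> 34 infected
Step 7: +4 new -> 38 infected
Step 8: +2 new -> 40 infected
Step 9: +0 new -> 40 infected

Answer: 9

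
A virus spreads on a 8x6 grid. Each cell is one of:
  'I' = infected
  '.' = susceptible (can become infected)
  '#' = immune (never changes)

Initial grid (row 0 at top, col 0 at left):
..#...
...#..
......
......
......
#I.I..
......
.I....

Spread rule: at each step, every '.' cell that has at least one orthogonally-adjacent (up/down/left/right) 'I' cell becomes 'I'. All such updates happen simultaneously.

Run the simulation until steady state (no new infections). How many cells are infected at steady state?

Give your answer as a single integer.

Answer: 45

Derivation:
Step 0 (initial): 3 infected
Step 1: +8 new -> 11 infected
Step 2: +10 new -> 21 infected
Step 3: +8 new -> 29 infected
Step 4: +6 new -> 35 infected
Step 5: +5 new -> 40 infected
Step 6: +3 new -> 43 infected
Step 7: +2 new -> 45 infected
Step 8: +0 new -> 45 infected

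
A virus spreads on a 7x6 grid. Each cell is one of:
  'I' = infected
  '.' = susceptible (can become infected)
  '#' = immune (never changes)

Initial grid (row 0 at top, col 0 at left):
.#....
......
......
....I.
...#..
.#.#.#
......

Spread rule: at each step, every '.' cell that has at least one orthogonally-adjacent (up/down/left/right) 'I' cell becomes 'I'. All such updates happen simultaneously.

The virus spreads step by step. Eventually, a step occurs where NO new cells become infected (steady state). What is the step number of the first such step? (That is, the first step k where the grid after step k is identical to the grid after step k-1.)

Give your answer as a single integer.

Answer: 8

Derivation:
Step 0 (initial): 1 infected
Step 1: +4 new -> 5 infected
Step 2: +6 new -> 11 infected
Step 3: +7 new -> 18 infected
Step 4: +9 new -> 27 infected
Step 5: +5 new -> 32 infected
Step 6: +3 new -> 35 infected
Step 7: +2 new -> 37 infected
Step 8: +0 new -> 37 infected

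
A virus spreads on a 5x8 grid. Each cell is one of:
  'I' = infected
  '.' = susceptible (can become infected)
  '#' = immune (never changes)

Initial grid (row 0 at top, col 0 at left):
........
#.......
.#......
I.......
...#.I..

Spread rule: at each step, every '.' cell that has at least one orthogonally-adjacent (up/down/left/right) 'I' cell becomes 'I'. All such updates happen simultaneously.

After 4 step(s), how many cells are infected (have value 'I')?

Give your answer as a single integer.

Step 0 (initial): 2 infected
Step 1: +6 new -> 8 infected
Step 2: +6 new -> 14 infected
Step 3: +7 new -> 21 infected
Step 4: +6 new -> 27 infected

Answer: 27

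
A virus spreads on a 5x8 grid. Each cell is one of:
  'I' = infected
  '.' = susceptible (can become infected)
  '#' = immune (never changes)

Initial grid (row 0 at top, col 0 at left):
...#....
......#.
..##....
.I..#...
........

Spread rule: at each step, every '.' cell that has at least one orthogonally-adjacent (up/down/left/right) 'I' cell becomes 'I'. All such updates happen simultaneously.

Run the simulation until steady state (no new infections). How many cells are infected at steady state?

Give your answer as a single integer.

Answer: 35

Derivation:
Step 0 (initial): 1 infected
Step 1: +4 new -> 5 infected
Step 2: +5 new -> 10 infected
Step 3: +4 new -> 14 infected
Step 4: +4 new -> 18 infected
Step 5: +2 new -> 20 infected
Step 6: +5 new -> 25 infected
Step 7: +4 new -> 29 infected
Step 8: +3 new -> 32 infected
Step 9: +2 new -> 34 infected
Step 10: +1 new -> 35 infected
Step 11: +0 new -> 35 infected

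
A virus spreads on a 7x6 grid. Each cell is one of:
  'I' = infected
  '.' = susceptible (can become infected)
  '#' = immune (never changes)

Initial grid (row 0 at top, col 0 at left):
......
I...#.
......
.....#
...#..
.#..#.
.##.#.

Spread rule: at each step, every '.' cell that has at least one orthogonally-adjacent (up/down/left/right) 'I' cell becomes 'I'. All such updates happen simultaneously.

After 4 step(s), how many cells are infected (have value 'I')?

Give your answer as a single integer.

Answer: 18

Derivation:
Step 0 (initial): 1 infected
Step 1: +3 new -> 4 infected
Step 2: +4 new -> 8 infected
Step 3: +5 new -> 13 infected
Step 4: +5 new -> 18 infected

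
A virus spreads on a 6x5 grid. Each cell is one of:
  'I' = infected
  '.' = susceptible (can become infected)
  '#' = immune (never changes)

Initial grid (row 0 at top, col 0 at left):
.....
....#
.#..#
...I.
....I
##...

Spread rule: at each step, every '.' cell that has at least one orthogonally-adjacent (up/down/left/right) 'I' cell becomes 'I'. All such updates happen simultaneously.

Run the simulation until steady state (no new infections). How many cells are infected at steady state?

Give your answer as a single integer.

Step 0 (initial): 2 infected
Step 1: +5 new -> 7 infected
Step 2: +5 new -> 12 infected
Step 3: +5 new -> 17 infected
Step 4: +5 new -> 22 infected
Step 5: +2 new -> 24 infected
Step 6: +1 new -> 25 infected
Step 7: +0 new -> 25 infected

Answer: 25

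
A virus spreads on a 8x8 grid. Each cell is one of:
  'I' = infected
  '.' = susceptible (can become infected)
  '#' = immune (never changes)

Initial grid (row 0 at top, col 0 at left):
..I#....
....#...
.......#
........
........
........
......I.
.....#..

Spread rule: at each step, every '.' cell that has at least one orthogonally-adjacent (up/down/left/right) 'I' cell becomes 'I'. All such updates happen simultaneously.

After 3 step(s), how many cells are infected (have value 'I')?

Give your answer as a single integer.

Step 0 (initial): 2 infected
Step 1: +6 new -> 8 infected
Step 2: +9 new -> 17 infected
Step 3: +10 new -> 27 infected

Answer: 27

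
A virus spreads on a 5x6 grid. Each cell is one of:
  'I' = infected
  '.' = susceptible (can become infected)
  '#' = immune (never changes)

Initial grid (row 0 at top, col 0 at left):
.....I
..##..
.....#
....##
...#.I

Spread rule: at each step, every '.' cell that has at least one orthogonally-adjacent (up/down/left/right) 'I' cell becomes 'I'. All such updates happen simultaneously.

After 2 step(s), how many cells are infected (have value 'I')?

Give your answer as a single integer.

Answer: 7

Derivation:
Step 0 (initial): 2 infected
Step 1: +3 new -> 5 infected
Step 2: +2 new -> 7 infected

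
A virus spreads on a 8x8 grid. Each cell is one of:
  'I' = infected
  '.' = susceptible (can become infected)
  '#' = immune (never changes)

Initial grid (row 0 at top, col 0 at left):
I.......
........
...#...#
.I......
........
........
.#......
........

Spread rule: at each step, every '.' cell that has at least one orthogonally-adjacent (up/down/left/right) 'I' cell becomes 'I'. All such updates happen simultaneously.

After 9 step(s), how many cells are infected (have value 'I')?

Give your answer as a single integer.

Answer: 60

Derivation:
Step 0 (initial): 2 infected
Step 1: +6 new -> 8 infected
Step 2: +8 new -> 16 infected
Step 3: +6 new -> 22 infected
Step 4: +8 new -> 30 infected
Step 5: +9 new -> 39 infected
Step 6: +9 new -> 48 infected
Step 7: +6 new -> 54 infected
Step 8: +4 new -> 58 infected
Step 9: +2 new -> 60 infected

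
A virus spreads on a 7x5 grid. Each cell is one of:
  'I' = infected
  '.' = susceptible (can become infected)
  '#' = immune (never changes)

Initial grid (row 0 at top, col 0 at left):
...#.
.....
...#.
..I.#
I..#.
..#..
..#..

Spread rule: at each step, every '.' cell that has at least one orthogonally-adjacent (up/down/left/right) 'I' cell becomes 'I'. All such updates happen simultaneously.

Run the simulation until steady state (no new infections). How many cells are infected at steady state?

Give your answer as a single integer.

Step 0 (initial): 2 infected
Step 1: +7 new -> 9 infected
Step 2: +5 new -> 14 infected
Step 3: +5 new -> 19 infected
Step 4: +3 new -> 22 infected
Step 5: +2 new -> 24 infected
Step 6: +0 new -> 24 infected

Answer: 24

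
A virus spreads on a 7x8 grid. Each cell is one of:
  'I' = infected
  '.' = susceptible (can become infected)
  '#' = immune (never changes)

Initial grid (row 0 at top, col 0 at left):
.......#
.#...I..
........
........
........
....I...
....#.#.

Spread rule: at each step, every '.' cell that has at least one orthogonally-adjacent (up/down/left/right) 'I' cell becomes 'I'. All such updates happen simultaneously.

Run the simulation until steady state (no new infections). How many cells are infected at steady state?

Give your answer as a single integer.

Step 0 (initial): 2 infected
Step 1: +7 new -> 9 infected
Step 2: +14 new -> 23 infected
Step 3: +11 new -> 34 infected
Step 4: +9 new -> 43 infected
Step 5: +5 new -> 48 infected
Step 6: +3 new -> 51 infected
Step 7: +1 new -> 52 infected
Step 8: +0 new -> 52 infected

Answer: 52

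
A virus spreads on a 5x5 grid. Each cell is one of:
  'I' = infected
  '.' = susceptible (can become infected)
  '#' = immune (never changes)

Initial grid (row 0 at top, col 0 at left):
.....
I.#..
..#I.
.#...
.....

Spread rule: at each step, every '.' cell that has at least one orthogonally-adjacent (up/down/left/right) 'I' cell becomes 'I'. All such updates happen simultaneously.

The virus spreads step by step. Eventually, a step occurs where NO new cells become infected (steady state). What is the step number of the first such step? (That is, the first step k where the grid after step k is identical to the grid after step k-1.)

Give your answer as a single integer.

Answer: 5

Derivation:
Step 0 (initial): 2 infected
Step 1: +6 new -> 8 infected
Step 2: +8 new -> 16 infected
Step 3: +5 new -> 21 infected
Step 4: +1 new -> 22 infected
Step 5: +0 new -> 22 infected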